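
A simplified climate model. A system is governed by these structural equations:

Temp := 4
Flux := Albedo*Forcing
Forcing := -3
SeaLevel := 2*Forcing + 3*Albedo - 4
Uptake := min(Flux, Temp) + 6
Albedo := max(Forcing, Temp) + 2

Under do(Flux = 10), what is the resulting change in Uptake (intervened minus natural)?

The intervention breaks the incoming arrows to Flux: Flux := Albedo*Forcing no longer applies, and Flux = 10.
Uptake = min(Flux, Temp) + 6  [with Flux=10, Temp=4]  = 10
Without intervention: Albedo = max(Forcing, Temp) + 2  [with Forcing=-3, Temp=4]  = 6; Flux = Albedo*Forcing  [with Albedo=6, Forcing=-3]  = -18; Uptake = min(Flux, Temp) + 6  [with Flux=-18, Temp=4]  = -12.
Change = 10 − (-12) = 22.

22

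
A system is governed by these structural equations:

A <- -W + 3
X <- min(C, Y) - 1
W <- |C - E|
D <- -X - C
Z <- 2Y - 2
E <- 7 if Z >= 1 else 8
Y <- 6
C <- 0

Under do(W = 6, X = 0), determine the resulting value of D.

The joint intervention fixes W = 6, X = 0, removing each variable's own equation.
D = -X - C  [with X=0, C=0]  = 0

0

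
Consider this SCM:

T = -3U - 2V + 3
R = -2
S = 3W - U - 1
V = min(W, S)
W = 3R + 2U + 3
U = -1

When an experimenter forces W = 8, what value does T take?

-10

The intervention breaks the incoming arrows to W: W = 3R + 2U + 3 no longer applies, and W = 8.
S = 3W - U - 1  [with W=8, U=-1]  = 24
V = min(W, S)  [with W=8, S=24]  = 8
T = -3U - 2V + 3  [with U=-1, V=8]  = -10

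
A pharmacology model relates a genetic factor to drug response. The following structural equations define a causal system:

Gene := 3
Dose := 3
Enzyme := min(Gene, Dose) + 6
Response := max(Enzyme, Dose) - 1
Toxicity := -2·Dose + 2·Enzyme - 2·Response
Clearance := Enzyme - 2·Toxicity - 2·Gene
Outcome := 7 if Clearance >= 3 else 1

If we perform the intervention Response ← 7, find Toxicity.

Intervening sets Response = 7 and removes its equation (Response := max(Enzyme, Dose) - 1).
Enzyme = min(Gene, Dose) + 6  [with Gene=3, Dose=3]  = 9
Toxicity = -2·Dose + 2·Enzyme - 2·Response  [with Dose=3, Enzyme=9, Response=7]  = -2

-2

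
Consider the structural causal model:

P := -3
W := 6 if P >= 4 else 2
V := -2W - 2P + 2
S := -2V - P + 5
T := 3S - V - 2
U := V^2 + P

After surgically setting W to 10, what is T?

106

do(W=10) replaces the equation W := 6 if P >= 4 else 2 with the constant W = 10.
V = -2W - 2P + 2  [with W=10, P=-3]  = -12
S = -2V - P + 5  [with V=-12, P=-3]  = 32
T = 3S - V - 2  [with S=32, V=-12]  = 106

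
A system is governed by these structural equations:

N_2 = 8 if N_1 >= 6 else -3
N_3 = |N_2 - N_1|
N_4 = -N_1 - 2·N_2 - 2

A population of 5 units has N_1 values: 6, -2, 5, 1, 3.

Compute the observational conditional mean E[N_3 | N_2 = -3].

Conditioning on N_2=-3 selects the 4 unit(s) with N_1 ∈ {-2, 5, 1, 3}. Their N_3 values: 1, 8, 4, 6. Mean = 4.75.

4.75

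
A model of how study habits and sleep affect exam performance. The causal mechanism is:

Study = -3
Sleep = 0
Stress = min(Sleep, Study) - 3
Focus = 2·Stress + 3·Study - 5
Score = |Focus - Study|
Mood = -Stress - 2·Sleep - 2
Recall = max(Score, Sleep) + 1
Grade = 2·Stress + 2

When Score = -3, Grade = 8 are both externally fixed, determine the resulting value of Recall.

1

Setting Score = -3, Grade = 8 by intervention discards those variables' equations.
Recall = max(Score, Sleep) + 1  [with Score=-3, Sleep=0]  = 1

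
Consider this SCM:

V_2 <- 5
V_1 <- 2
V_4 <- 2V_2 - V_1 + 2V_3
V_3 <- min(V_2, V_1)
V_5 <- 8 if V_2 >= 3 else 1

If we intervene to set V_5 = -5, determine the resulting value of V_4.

12

The intervention breaks the incoming arrows to V_5: V_5 <- 8 if V_2 >= 3 else 1 no longer applies, and V_5 = -5.
Since V_4 is not a descendant of the intervened variable, it is unaffected.
V_3 = min(V_2, V_1)  [with V_2=5, V_1=2]  = 2
V_4 = 2V_2 - V_1 + 2V_3  [with V_2=5, V_1=2, V_3=2]  = 12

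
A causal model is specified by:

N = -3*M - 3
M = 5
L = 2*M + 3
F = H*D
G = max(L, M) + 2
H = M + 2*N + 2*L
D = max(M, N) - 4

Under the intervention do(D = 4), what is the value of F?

-20

Intervening sets D = 4 and removes its equation (D = max(M, N) - 4).
L = 2*M + 3  [with M=5]  = 13
N = -3*M - 3  [with M=5]  = -18
H = M + 2*N + 2*L  [with M=5, N=-18, L=13]  = -5
F = H*D  [with H=-5, D=4]  = -20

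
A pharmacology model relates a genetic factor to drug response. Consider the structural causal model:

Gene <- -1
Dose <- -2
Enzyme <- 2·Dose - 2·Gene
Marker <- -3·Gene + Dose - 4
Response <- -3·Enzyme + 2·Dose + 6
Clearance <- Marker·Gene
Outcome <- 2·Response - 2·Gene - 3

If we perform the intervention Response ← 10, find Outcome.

Under do(Response=10), the mechanism Response <- -3·Enzyme + 2·Dose + 6 is discarded; Response is fixed at 10.
Outcome = 2·Response - 2·Gene - 3  [with Response=10, Gene=-1]  = 19

19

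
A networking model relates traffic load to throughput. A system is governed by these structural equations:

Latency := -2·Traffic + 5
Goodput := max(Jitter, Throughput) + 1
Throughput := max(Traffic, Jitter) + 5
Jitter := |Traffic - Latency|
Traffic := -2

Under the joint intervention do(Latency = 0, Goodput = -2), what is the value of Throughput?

7

The joint intervention fixes Latency = 0, Goodput = -2, removing each variable's own equation.
Jitter = |Traffic - Latency|  [with Traffic=-2, Latency=0]  = 2
Throughput = max(Traffic, Jitter) + 5  [with Traffic=-2, Jitter=2]  = 7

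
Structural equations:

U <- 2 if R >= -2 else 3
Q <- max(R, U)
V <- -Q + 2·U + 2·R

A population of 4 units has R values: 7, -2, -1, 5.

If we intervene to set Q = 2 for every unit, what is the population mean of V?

6.5

The intervention sets Q=2 in all 4 units regardless of R. Recomputing V per unit gives 16, -2, 0, 12; average 6.5.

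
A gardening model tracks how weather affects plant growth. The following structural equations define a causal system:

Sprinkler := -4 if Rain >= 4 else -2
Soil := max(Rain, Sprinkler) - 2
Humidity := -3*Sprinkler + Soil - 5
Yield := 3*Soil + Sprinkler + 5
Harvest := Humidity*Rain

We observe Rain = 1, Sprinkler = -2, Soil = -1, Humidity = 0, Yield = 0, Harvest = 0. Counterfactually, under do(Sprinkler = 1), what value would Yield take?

do(Sprinkler=1) replaces the equation Sprinkler := -4 if Rain >= 4 else -2 with the constant Sprinkler = 1.
Soil = max(Rain, Sprinkler) - 2  [with Rain=1, Sprinkler=1]  = -1
Yield = 3*Soil + Sprinkler + 5  [with Soil=-1, Sprinkler=1]  = 3

3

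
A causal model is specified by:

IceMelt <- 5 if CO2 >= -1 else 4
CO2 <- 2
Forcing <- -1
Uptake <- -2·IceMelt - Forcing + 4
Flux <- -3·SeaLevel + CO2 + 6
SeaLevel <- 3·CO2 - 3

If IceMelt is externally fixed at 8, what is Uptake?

The intervention breaks the incoming arrows to IceMelt: IceMelt <- 5 if CO2 >= -1 else 4 no longer applies, and IceMelt = 8.
Uptake = -2·IceMelt - Forcing + 4  [with IceMelt=8, Forcing=-1]  = -11

-11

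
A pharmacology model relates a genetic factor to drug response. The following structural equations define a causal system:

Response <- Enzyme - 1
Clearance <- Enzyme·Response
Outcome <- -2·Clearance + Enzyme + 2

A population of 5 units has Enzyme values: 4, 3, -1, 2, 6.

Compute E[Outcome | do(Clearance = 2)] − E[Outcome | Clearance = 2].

The intervention sets Clearance=2 in all 5 units regardless of Enzyme. Recomputing Outcome per unit gives 2, 1, -3, 0, 4; average 0.8.
Conditioning on Clearance=2 selects the 2 unit(s) with Enzyme ∈ {-1, 2}. Their Outcome values: -3, 0. Mean = -1.5.
Difference = 0.8 − (-1.5) = 2.3.

2.3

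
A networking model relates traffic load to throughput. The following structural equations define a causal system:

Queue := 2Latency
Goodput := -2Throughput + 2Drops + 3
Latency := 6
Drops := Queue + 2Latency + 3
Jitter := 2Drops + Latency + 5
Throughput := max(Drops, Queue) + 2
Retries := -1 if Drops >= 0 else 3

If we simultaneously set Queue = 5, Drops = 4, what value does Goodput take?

Under do(Queue = 5, Drops = 4), each intervened variable's structural equation is replaced by its fixed value.
Throughput = max(Drops, Queue) + 2  [with Drops=4, Queue=5]  = 7
Goodput = -2Throughput + 2Drops + 3  [with Throughput=7, Drops=4]  = -3

-3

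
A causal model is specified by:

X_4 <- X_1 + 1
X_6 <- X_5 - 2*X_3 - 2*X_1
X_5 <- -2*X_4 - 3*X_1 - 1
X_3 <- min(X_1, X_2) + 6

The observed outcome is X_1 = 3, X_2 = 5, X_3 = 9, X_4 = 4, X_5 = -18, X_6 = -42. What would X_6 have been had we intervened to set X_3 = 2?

-28

The intervention breaks the incoming arrows to X_3: X_3 <- min(X_1, X_2) + 6 no longer applies, and X_3 = 2.
X_4 = X_1 + 1  [with X_1=3]  = 4
X_5 = -2*X_4 - 3*X_1 - 1  [with X_4=4, X_1=3]  = -18
X_6 = X_5 - 2*X_3 - 2*X_1  [with X_5=-18, X_3=2, X_1=3]  = -28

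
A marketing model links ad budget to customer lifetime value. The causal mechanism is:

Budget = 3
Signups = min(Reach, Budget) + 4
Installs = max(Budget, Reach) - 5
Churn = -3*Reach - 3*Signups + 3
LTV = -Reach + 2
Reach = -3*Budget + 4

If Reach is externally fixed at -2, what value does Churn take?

do(Reach=-2) replaces the equation Reach = -3*Budget + 4 with the constant Reach = -2.
Signups = min(Reach, Budget) + 4  [with Reach=-2, Budget=3]  = 2
Churn = -3*Reach - 3*Signups + 3  [with Reach=-2, Signups=2]  = 3

3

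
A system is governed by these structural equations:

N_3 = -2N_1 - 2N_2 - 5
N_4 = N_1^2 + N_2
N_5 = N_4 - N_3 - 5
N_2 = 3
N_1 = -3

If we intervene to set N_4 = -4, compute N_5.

Intervening sets N_4 = -4 and removes its equation (N_4 = N_1^2 + N_2).
N_3 = -2N_1 - 2N_2 - 5  [with N_1=-3, N_2=3]  = -5
N_5 = N_4 - N_3 - 5  [with N_4=-4, N_3=-5]  = -4

-4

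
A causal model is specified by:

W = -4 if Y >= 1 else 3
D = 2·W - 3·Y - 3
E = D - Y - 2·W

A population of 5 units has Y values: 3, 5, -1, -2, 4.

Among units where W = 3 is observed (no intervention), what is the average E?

3

Observing W=3 restricts to units where W's equation naturally yields 3: Y ∈ {-1, -2}. In that subpopulation E = 1, 5, mean 3.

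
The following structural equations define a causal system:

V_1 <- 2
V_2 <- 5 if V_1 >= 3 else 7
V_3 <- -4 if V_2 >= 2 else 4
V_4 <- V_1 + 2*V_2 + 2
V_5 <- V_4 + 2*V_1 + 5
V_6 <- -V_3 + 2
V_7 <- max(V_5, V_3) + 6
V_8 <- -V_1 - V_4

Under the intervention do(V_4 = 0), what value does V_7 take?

15

The intervention breaks the incoming arrows to V_4: V_4 <- V_1 + 2*V_2 + 2 no longer applies, and V_4 = 0.
V_2 = 5 if V_1 >= 3 else 7  [with V_1=2]  = 7
V_3 = -4 if V_2 >= 2 else 4  [with V_2=7]  = -4
V_5 = V_4 + 2*V_1 + 5  [with V_4=0, V_1=2]  = 9
V_7 = max(V_5, V_3) + 6  [with V_5=9, V_3=-4]  = 15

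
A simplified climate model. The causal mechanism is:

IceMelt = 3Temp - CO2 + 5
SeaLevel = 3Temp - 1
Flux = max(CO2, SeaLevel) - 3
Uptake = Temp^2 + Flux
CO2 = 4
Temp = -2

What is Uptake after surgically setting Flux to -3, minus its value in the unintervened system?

-4

The intervention breaks the incoming arrows to Flux: Flux = max(CO2, SeaLevel) - 3 no longer applies, and Flux = -3.
Uptake = Temp^2 + Flux  [with Temp=-2, Flux=-3]  = 1
Without intervention: SeaLevel = 3Temp - 1  [with Temp=-2]  = -7; Flux = max(CO2, SeaLevel) - 3  [with CO2=4, SeaLevel=-7]  = 1; Uptake = Temp^2 + Flux  [with Temp=-2, Flux=1]  = 5.
Change = 1 − 5 = -4.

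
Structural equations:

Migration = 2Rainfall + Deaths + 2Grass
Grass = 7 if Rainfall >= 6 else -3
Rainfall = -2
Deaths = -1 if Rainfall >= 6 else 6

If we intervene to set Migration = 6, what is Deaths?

Under do(Migration=6), the mechanism Migration = 2Rainfall + Deaths + 2Grass is discarded; Migration is fixed at 6.
Since Deaths is not a descendant of the intervened variable, it is unaffected.
Deaths = -1 if Rainfall >= 6 else 6  [with Rainfall=-2]  = 6

6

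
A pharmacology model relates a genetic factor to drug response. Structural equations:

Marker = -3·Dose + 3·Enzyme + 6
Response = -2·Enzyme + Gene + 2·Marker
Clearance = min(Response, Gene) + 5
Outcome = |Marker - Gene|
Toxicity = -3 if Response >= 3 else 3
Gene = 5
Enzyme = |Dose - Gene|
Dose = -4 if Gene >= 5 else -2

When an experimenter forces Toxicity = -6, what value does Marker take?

45

do(Toxicity=-6) replaces the equation Toxicity = -3 if Response >= 3 else 3 with the constant Toxicity = -6.
No directed path runs from Toxicity to Marker, so Marker keeps its natural value.
Dose = -4 if Gene >= 5 else -2  [with Gene=5]  = -4
Enzyme = |Dose - Gene|  [with Dose=-4, Gene=5]  = 9
Marker = -3·Dose + 3·Enzyme + 6  [with Dose=-4, Enzyme=9]  = 45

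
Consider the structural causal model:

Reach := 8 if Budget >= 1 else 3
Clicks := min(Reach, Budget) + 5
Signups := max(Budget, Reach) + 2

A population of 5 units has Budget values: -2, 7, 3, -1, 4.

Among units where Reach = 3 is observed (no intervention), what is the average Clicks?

Conditioning on Reach=3 selects the 2 unit(s) with Budget ∈ {-2, -1}. Their Clicks values: 3, 4. Mean = 3.5.

3.5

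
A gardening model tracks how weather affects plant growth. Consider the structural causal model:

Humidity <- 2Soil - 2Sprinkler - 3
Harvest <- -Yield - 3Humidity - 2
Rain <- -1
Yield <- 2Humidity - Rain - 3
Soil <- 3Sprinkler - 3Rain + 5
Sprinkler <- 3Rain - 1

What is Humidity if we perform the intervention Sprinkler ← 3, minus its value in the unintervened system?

Under do(Sprinkler=3), the mechanism Sprinkler <- 3Rain - 1 is discarded; Sprinkler is fixed at 3.
Soil = 3Sprinkler - 3Rain + 5  [with Sprinkler=3, Rain=-1]  = 17
Humidity = 2Soil - 2Sprinkler - 3  [with Soil=17, Sprinkler=3]  = 25
Without intervention: Sprinkler = 3Rain - 1  [with Rain=-1]  = -4; Soil = 3Sprinkler - 3Rain + 5  [with Sprinkler=-4, Rain=-1]  = -4; Humidity = 2Soil - 2Sprinkler - 3  [with Soil=-4, Sprinkler=-4]  = -3.
Change = 25 − (-3) = 28.

28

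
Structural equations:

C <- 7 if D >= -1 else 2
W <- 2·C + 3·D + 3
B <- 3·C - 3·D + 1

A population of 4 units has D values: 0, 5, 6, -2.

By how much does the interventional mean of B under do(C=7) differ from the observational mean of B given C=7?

4.25

The intervention sets C=7 in all 4 units regardless of D. Recomputing B per unit gives 22, 7, 4, 28; average 15.25.
E[B|C=7] averages over only the 3 units with C=7 (D = 0, 5, 6): B = 22, 7, 4, mean 11.
Difference = 15.25 − 11 = 4.25.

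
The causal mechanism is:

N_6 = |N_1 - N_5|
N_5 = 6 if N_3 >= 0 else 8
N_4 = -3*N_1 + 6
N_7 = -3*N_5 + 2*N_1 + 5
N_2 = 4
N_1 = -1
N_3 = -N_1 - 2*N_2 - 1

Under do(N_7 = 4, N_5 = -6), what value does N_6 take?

5

Setting N_7 = 4, N_5 = -6 by intervention discards those variables' equations.
N_6 = |N_1 - N_5|  [with N_1=-1, N_5=-6]  = 5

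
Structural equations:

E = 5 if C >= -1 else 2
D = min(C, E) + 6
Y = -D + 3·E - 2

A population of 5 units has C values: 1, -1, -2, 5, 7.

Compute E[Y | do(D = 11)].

do(D=11) breaks D's dependence on C. With D=11 fixed, Y across the units is 2, 2, -7, 2, 2, mean 0.2.

0.2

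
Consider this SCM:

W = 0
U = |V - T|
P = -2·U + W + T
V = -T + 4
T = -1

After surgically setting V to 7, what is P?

do(V=7) replaces the equation V = -T + 4 with the constant V = 7.
U = |V - T|  [with V=7, T=-1]  = 8
P = -2·U + W + T  [with U=8, W=0, T=-1]  = -17

-17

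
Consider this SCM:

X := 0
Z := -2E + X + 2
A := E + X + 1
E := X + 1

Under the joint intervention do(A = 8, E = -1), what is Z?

4

Setting A = 8, E = -1 by intervention discards those variables' equations.
Z = -2E + X + 2  [with E=-1, X=0]  = 4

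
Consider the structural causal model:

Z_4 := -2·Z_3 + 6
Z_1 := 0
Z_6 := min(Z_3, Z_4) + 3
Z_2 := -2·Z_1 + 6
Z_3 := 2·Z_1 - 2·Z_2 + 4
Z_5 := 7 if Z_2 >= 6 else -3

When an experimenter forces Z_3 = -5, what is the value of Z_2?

6

Under do(Z_3=-5), the mechanism Z_3 := 2·Z_1 - 2·Z_2 + 4 is discarded; Z_3 is fixed at -5.
Since Z_2 is not a descendant of the intervened variable, it is unaffected.
Z_2 = -2·Z_1 + 6  [with Z_1=0]  = 6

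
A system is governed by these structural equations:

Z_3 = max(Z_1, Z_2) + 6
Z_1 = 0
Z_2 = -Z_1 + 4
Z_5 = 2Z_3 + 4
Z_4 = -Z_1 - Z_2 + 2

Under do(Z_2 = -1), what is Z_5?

16

do(Z_2=-1) replaces the equation Z_2 = -Z_1 + 4 with the constant Z_2 = -1.
Z_3 = max(Z_1, Z_2) + 6  [with Z_1=0, Z_2=-1]  = 6
Z_5 = 2Z_3 + 4  [with Z_3=6]  = 16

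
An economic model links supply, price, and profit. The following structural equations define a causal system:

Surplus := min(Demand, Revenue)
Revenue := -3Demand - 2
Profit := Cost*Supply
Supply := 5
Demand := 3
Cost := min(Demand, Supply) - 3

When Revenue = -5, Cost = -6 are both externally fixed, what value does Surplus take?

The joint intervention fixes Revenue = -5, Cost = -6, removing each variable's own equation.
Surplus = min(Demand, Revenue)  [with Demand=3, Revenue=-5]  = -5

-5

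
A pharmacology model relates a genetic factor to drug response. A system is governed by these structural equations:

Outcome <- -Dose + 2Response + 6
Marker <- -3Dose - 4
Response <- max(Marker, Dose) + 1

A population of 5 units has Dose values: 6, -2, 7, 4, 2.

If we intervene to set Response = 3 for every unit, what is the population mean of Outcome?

8.6

do(Response=3) breaks Response's dependence on Dose. With Response=3 fixed, Outcome across the units is 6, 14, 5, 8, 10, mean 8.6.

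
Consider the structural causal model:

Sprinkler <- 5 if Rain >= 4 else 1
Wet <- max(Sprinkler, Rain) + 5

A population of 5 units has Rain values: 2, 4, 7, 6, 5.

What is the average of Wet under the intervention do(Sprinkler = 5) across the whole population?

10.6

Every unit gets Sprinkler=5 under the intervention. Wet values become 10, 10, 12, 11, 10; E[Wet|do(Sprinkler=5)] = 10.6.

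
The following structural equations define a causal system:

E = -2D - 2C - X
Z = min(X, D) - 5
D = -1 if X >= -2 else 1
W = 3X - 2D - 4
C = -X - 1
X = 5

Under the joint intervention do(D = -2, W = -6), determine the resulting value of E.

Under do(D = -2, W = -6), each intervened variable's structural equation is replaced by its fixed value.
C = -X - 1  [with X=5]  = -6
E = -2D - 2C - X  [with D=-2, C=-6, X=5]  = 11

11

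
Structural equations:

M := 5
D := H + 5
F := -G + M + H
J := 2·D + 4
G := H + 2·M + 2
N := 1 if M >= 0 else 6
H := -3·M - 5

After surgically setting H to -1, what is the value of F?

-7

do(H=-1) replaces the equation H := -3·M - 5 with the constant H = -1.
G = H + 2·M + 2  [with H=-1, M=5]  = 11
F = -G + M + H  [with G=11, M=5, H=-1]  = -7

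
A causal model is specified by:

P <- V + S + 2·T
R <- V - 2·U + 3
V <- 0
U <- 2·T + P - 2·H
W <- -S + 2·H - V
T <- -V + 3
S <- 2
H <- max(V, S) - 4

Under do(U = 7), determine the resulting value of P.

8

The intervention breaks the incoming arrows to U: U <- 2·T + P - 2·H no longer applies, and U = 7.
P is not downstream of the intervention, so its value is determined by the original equations.
T = -V + 3  [with V=0]  = 3
P = V + S + 2·T  [with V=0, S=2, T=3]  = 8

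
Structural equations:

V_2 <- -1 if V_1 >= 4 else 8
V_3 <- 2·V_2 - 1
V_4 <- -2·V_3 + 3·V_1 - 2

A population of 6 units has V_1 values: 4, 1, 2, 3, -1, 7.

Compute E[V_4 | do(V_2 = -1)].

12

do(V_2=-1) breaks V_2's dependence on V_1. With V_2=-1 fixed, V_4 across the units is 16, 7, 10, 13, 1, 25, mean 12.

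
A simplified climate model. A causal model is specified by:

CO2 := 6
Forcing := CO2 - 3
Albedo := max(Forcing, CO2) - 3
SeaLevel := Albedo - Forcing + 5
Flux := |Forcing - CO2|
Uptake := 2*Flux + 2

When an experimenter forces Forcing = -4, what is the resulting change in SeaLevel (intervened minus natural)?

7

Under do(Forcing=-4), the mechanism Forcing := CO2 - 3 is discarded; Forcing is fixed at -4.
Albedo = max(Forcing, CO2) - 3  [with Forcing=-4, CO2=6]  = 3
SeaLevel = Albedo - Forcing + 5  [with Albedo=3, Forcing=-4]  = 12
Without intervention: Forcing = CO2 - 3  [with CO2=6]  = 3; Albedo = max(Forcing, CO2) - 3  [with Forcing=3, CO2=6]  = 3; SeaLevel = Albedo - Forcing + 5  [with Albedo=3, Forcing=3]  = 5.
Change = 12 − 5 = 7.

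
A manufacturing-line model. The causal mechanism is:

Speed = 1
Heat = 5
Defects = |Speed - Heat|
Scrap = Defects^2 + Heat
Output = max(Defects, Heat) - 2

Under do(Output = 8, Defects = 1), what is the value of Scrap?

6

Under do(Output = 8, Defects = 1), each intervened variable's structural equation is replaced by its fixed value.
Scrap = Defects^2 + Heat  [with Defects=1, Heat=5]  = 6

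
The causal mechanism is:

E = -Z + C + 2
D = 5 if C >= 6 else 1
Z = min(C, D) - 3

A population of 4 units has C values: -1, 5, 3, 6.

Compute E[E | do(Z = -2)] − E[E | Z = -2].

Under do(Z=-2), Z's equation is replaced by Z=-2 for every unit. Per-unit E: 3, 9, 7, 10. Mean = 7.25.
E[E|Z=-2] averages over only the 2 units with Z=-2 (C = 5, 3): E = 9, 7, mean 8.
Difference = 7.25 − 8 = -0.75.

-0.75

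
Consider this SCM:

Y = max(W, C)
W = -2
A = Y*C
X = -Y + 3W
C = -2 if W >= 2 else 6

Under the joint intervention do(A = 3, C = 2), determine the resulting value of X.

-8

Setting A = 3, C = 2 by intervention discards those variables' equations.
Y = max(W, C)  [with W=-2, C=2]  = 2
X = -Y + 3W  [with Y=2, W=-2]  = -8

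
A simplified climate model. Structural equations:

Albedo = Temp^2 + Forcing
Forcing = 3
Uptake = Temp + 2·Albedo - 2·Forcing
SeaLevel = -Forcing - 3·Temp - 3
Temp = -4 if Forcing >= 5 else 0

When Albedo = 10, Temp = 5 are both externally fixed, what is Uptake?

Setting Albedo = 10, Temp = 5 by intervention discards those variables' equations.
Uptake = Temp + 2·Albedo - 2·Forcing  [with Temp=5, Albedo=10, Forcing=3]  = 19

19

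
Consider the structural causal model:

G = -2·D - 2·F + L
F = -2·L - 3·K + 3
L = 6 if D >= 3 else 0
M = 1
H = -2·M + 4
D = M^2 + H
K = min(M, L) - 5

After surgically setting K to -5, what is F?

The intervention breaks the incoming arrows to K: K = min(M, L) - 5 no longer applies, and K = -5.
H = -2·M + 4  [with M=1]  = 2
D = M^2 + H  [with M=1, H=2]  = 3
L = 6 if D >= 3 else 0  [with D=3]  = 6
F = -2·L - 3·K + 3  [with L=6, K=-5]  = 6

6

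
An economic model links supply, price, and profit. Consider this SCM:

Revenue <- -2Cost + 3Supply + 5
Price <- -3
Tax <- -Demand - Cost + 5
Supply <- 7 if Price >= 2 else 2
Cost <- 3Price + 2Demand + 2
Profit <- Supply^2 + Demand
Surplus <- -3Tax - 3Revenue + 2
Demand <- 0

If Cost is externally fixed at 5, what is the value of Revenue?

Intervening sets Cost = 5 and removes its equation (Cost <- 3Price + 2Demand + 2).
Supply = 7 if Price >= 2 else 2  [with Price=-3]  = 2
Revenue = -2Cost + 3Supply + 5  [with Cost=5, Supply=2]  = 1

1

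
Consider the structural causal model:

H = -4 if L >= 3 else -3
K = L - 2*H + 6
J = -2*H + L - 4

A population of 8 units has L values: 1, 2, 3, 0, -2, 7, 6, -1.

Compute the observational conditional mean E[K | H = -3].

E[K|H=-3] averages over only the 5 units with H=-3 (L = 1, 2, 0, -2, -1): K = 13, 14, 12, 10, 11, mean 12.

12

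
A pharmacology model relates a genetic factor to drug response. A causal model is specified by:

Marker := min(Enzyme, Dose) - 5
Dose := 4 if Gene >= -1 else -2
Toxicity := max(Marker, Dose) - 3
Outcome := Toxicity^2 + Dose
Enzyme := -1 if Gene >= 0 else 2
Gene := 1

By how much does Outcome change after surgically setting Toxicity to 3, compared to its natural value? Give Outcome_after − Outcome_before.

The intervention breaks the incoming arrows to Toxicity: Toxicity := max(Marker, Dose) - 3 no longer applies, and Toxicity = 3.
Dose = 4 if Gene >= -1 else -2  [with Gene=1]  = 4
Outcome = Toxicity^2 + Dose  [with Toxicity=3, Dose=4]  = 13
Without intervention: Dose = 4 if Gene >= -1 else -2  [with Gene=1]  = 4; Enzyme = -1 if Gene >= 0 else 2  [with Gene=1]  = -1; Marker = min(Enzyme, Dose) - 5  [with Enzyme=-1, Dose=4]  = -6; Toxicity = max(Marker, Dose) - 3  [with Marker=-6, Dose=4]  = 1; Outcome = Toxicity^2 + Dose  [with Toxicity=1, Dose=4]  = 5.
Change = 13 − 5 = 8.

8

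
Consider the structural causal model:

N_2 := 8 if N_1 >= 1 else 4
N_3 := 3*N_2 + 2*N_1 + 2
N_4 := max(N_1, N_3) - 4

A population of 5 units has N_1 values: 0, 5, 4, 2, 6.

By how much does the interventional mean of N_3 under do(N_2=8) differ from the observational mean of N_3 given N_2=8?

Every unit gets N_2=8 under the intervention. N_3 values become 26, 36, 34, 30, 38; E[N_3|do(N_2=8)] = 32.8.
Conditioning on N_2=8 selects the 4 unit(s) with N_1 ∈ {5, 4, 2, 6}. Their N_3 values: 36, 34, 30, 38. Mean = 34.5.
Difference = 32.8 − 34.5 = -1.7.

-1.7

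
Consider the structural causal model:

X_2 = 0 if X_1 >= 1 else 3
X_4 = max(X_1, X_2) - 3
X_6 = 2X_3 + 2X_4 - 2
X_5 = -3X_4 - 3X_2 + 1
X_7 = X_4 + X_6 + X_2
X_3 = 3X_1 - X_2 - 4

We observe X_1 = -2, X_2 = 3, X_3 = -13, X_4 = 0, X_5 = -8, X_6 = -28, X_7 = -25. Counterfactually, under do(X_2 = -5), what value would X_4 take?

-5

Under do(X_2=-5), the mechanism X_2 = 0 if X_1 >= 1 else 3 is discarded; X_2 is fixed at -5.
X_4 = max(X_1, X_2) - 3  [with X_1=-2, X_2=-5]  = -5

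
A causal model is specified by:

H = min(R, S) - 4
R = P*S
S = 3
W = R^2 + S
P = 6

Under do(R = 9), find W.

do(R=9) replaces the equation R = P*S with the constant R = 9.
W = R^2 + S  [with R=9, S=3]  = 84

84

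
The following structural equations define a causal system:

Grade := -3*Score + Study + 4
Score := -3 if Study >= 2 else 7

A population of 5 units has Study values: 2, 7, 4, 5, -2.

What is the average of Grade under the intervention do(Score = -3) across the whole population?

The intervention sets Score=-3 in all 5 units regardless of Study. Recomputing Grade per unit gives 15, 20, 17, 18, 11; average 16.2.

16.2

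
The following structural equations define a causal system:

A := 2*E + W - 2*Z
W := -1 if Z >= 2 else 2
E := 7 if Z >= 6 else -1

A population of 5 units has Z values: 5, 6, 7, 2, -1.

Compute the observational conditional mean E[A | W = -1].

-5

Conditioning on W=-1 selects the 4 unit(s) with Z ∈ {5, 6, 7, 2}. Their A values: -13, 1, -1, -7. Mean = -5.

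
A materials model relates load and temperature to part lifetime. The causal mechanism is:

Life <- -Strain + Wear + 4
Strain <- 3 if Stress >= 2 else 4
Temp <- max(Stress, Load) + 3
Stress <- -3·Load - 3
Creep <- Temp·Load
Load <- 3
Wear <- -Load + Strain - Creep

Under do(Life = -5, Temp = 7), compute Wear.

Setting Life = -5, Temp = 7 by intervention discards those variables' equations.
Stress = -3·Load - 3  [with Load=3]  = -12
Strain = 3 if Stress >= 2 else 4  [with Stress=-12]  = 4
Creep = Temp·Load  [with Temp=7, Load=3]  = 21
Wear = -Load + Strain - Creep  [with Load=3, Strain=4, Creep=21]  = -20

-20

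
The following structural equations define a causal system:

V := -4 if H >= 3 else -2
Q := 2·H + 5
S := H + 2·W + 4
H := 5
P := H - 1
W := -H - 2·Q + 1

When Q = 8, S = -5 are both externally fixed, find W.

-20

The joint intervention fixes Q = 8, S = -5, removing each variable's own equation.
W = -H - 2·Q + 1  [with H=5, Q=8]  = -20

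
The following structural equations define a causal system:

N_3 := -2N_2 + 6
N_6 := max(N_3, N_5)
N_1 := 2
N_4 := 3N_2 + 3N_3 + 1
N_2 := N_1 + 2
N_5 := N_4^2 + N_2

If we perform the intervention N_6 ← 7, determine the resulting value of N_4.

7

do(N_6=7) replaces the equation N_6 := max(N_3, N_5) with the constant N_6 = 7.
No directed path runs from N_6 to N_4, so N_4 keeps its natural value.
N_2 = N_1 + 2  [with N_1=2]  = 4
N_3 = -2N_2 + 6  [with N_2=4]  = -2
N_4 = 3N_2 + 3N_3 + 1  [with N_2=4, N_3=-2]  = 7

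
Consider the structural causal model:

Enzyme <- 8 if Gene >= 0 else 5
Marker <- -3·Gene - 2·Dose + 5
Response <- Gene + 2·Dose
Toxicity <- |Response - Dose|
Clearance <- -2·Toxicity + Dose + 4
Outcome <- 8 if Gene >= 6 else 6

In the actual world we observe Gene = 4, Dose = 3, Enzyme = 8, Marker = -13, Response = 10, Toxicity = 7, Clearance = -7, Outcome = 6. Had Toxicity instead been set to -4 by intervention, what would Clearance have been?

15

Intervening sets Toxicity = -4 and removes its equation (Toxicity <- |Response - Dose|).
Clearance = -2·Toxicity + Dose + 4  [with Toxicity=-4, Dose=3]  = 15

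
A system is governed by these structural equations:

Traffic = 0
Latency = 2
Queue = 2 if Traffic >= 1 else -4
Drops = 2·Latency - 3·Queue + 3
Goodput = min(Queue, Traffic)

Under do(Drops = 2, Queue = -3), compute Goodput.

-3

The joint intervention fixes Drops = 2, Queue = -3, removing each variable's own equation.
Goodput = min(Queue, Traffic)  [with Queue=-3, Traffic=0]  = -3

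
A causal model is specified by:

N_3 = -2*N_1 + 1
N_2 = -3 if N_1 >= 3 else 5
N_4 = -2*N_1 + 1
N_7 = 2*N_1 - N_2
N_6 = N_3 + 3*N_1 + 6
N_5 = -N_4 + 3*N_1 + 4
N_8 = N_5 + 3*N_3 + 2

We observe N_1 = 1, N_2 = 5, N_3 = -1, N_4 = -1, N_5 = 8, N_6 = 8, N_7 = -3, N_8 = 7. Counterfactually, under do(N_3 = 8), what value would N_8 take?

The intervention breaks the incoming arrows to N_3: N_3 = -2*N_1 + 1 no longer applies, and N_3 = 8.
N_4 = -2*N_1 + 1  [with N_1=1]  = -1
N_5 = -N_4 + 3*N_1 + 4  [with N_4=-1, N_1=1]  = 8
N_8 = N_5 + 3*N_3 + 2  [with N_5=8, N_3=8]  = 34

34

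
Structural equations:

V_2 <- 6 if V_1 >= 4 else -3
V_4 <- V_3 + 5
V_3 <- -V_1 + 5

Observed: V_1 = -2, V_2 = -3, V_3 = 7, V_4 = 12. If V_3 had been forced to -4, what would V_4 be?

1

The intervention breaks the incoming arrows to V_3: V_3 <- -V_1 + 5 no longer applies, and V_3 = -4.
V_4 = V_3 + 5  [with V_3=-4]  = 1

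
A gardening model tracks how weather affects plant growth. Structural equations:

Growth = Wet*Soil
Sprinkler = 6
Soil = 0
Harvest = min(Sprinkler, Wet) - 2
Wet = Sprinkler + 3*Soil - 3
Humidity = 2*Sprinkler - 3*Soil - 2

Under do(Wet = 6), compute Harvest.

4

The intervention breaks the incoming arrows to Wet: Wet = Sprinkler + 3*Soil - 3 no longer applies, and Wet = 6.
Harvest = min(Sprinkler, Wet) - 2  [with Sprinkler=6, Wet=6]  = 4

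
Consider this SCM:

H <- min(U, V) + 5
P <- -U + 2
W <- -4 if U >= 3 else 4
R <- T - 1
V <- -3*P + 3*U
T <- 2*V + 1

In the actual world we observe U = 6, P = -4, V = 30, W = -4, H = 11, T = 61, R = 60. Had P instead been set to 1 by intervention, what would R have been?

30

Under do(P=1), the mechanism P <- -U + 2 is discarded; P is fixed at 1.
V = -3*P + 3*U  [with P=1, U=6]  = 15
T = 2*V + 1  [with V=15]  = 31
R = T - 1  [with T=31]  = 30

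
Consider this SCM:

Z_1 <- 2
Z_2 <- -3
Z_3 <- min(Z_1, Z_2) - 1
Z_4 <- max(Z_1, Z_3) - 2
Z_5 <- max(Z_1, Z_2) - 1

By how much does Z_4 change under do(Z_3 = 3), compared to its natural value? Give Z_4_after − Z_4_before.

1

The intervention breaks the incoming arrows to Z_3: Z_3 <- min(Z_1, Z_2) - 1 no longer applies, and Z_3 = 3.
Z_4 = max(Z_1, Z_3) - 2  [with Z_1=2, Z_3=3]  = 1
Without intervention: Z_3 = min(Z_1, Z_2) - 1  [with Z_1=2, Z_2=-3]  = -4; Z_4 = max(Z_1, Z_3) - 2  [with Z_1=2, Z_3=-4]  = 0.
Change = 1 − 0 = 1.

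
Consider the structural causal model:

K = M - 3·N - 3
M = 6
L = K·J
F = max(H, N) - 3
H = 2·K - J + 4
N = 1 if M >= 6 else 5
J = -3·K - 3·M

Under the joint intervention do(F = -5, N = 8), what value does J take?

Under do(F = -5, N = 8), each intervened variable's structural equation is replaced by its fixed value.
K = M - 3·N - 3  [with M=6, N=8]  = -21
J = -3·K - 3·M  [with K=-21, M=6]  = 45

45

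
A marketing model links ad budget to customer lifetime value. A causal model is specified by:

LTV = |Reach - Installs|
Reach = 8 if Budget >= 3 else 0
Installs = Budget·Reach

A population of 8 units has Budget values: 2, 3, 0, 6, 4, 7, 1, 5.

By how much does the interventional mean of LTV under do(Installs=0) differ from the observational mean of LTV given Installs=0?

5

do(Installs=0) breaks Installs's dependence on Budget. With Installs=0 fixed, LTV across the units is 0, 8, 0, 8, 8, 8, 0, 8, mean 5.
Observing Installs=0 restricts to units where Installs's equation naturally yields 0: Budget ∈ {2, 0, 1}. In that subpopulation LTV = 0, 0, 0, mean 0.
Difference = 5 − 0 = 5.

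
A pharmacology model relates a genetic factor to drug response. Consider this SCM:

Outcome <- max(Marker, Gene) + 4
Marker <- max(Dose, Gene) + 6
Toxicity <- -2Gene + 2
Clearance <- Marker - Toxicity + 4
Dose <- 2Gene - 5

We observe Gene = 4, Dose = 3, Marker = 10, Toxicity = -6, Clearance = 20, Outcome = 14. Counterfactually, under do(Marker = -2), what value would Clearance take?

do(Marker=-2) replaces the equation Marker <- max(Dose, Gene) + 6 with the constant Marker = -2.
Toxicity = -2Gene + 2  [with Gene=4]  = -6
Clearance = Marker - Toxicity + 4  [with Marker=-2, Toxicity=-6]  = 8

8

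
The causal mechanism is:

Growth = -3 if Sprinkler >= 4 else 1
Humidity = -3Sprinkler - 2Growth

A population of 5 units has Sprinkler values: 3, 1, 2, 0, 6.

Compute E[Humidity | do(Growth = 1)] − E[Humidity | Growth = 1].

-2.7

do(Growth=1) breaks Growth's dependence on Sprinkler. With Growth=1 fixed, Humidity across the units is -11, -5, -8, -2, -20, mean -9.2.
Observing Growth=1 restricts to units where Growth's equation naturally yields 1: Sprinkler ∈ {3, 1, 2, 0}. In that subpopulation Humidity = -11, -5, -8, -2, mean -6.5.
Difference = -9.2 − (-6.5) = -2.7.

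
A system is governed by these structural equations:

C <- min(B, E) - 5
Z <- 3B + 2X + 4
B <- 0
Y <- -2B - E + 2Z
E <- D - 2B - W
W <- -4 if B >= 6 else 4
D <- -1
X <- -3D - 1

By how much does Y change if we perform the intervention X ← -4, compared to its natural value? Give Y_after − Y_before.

-24

do(X=-4) replaces the equation X <- -3D - 1 with the constant X = -4.
W = -4 if B >= 6 else 4  [with B=0]  = 4
E = D - 2B - W  [with D=-1, B=0, W=4]  = -5
Z = 3B + 2X + 4  [with B=0, X=-4]  = -4
Y = -2B - E + 2Z  [with B=0, E=-5, Z=-4]  = -3
Without intervention: W = -4 if B >= 6 else 4  [with B=0]  = 4; E = D - 2B - W  [with D=-1, B=0, W=4]  = -5; X = -3D - 1  [with D=-1]  = 2; Z = 3B + 2X + 4  [with B=0, X=2]  = 8; Y = -2B - E + 2Z  [with B=0, E=-5, Z=8]  = 21.
Change = -3 − 21 = -24.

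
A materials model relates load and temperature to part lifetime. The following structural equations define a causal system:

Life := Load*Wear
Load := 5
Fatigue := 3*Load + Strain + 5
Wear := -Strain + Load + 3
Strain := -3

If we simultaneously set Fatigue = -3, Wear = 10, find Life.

The joint intervention fixes Fatigue = -3, Wear = 10, removing each variable's own equation.
Life = Load*Wear  [with Load=5, Wear=10]  = 50

50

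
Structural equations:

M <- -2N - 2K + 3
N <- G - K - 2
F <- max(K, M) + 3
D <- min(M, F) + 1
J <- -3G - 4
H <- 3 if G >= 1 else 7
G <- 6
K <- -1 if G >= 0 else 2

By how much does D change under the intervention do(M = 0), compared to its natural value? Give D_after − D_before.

5

do(M=0) replaces the equation M <- -2N - 2K + 3 with the constant M = 0.
K = -1 if G >= 0 else 2  [with G=6]  = -1
F = max(K, M) + 3  [with K=-1, M=0]  = 3
D = min(M, F) + 1  [with M=0, F=3]  = 1
Without intervention: K = -1 if G >= 0 else 2  [with G=6]  = -1; N = G - K - 2  [with G=6, K=-1]  = 5; M = -2N - 2K + 3  [with N=5, K=-1]  = -5; F = max(K, M) + 3  [with K=-1, M=-5]  = 2; D = min(M, F) + 1  [with M=-5, F=2]  = -4.
Change = 1 − (-4) = 5.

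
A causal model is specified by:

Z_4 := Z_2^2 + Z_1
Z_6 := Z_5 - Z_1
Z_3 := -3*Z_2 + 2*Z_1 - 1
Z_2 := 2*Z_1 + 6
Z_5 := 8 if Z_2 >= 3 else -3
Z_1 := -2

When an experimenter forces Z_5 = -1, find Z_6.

The intervention breaks the incoming arrows to Z_5: Z_5 := 8 if Z_2 >= 3 else -3 no longer applies, and Z_5 = -1.
Z_6 = Z_5 - Z_1  [with Z_5=-1, Z_1=-2]  = 1

1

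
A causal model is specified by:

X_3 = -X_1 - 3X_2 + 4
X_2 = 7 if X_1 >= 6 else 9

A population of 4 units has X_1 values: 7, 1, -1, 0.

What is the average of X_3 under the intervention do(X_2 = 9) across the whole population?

Under do(X_2=9), X_2's equation is replaced by X_2=9 for every unit. Per-unit X_3: -30, -24, -22, -23. Mean = -24.75.

-24.75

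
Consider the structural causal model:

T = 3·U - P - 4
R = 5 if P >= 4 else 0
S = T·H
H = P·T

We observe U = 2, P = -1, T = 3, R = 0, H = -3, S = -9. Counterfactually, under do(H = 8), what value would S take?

The intervention breaks the incoming arrows to H: H = P·T no longer applies, and H = 8.
T = 3·U - P - 4  [with U=2, P=-1]  = 3
S = T·H  [with T=3, H=8]  = 24

24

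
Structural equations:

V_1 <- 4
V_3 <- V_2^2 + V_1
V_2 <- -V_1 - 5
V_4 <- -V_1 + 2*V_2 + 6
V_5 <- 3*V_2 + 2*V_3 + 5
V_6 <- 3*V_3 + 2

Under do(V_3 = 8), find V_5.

-6

do(V_3=8) replaces the equation V_3 <- V_2^2 + V_1 with the constant V_3 = 8.
V_2 = -V_1 - 5  [with V_1=4]  = -9
V_5 = 3*V_2 + 2*V_3 + 5  [with V_2=-9, V_3=8]  = -6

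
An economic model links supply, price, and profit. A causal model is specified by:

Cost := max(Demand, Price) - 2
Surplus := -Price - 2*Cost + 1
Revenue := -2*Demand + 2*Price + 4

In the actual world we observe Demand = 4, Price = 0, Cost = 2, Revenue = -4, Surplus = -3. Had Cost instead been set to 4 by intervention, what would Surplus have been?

-7

do(Cost=4) replaces the equation Cost := max(Demand, Price) - 2 with the constant Cost = 4.
Surplus = -Price - 2*Cost + 1  [with Price=0, Cost=4]  = -7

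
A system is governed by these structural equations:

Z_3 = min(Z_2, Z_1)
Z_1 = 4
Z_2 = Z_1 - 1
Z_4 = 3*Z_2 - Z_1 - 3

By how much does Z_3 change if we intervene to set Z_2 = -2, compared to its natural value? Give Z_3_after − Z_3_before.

-5

The intervention breaks the incoming arrows to Z_2: Z_2 = Z_1 - 1 no longer applies, and Z_2 = -2.
Z_3 = min(Z_2, Z_1)  [with Z_2=-2, Z_1=4]  = -2
Without intervention: Z_2 = Z_1 - 1  [with Z_1=4]  = 3; Z_3 = min(Z_2, Z_1)  [with Z_2=3, Z_1=4]  = 3.
Change = -2 − 3 = -5.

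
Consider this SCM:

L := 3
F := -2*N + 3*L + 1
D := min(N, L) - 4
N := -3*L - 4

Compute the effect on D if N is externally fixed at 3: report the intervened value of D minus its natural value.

The intervention breaks the incoming arrows to N: N := -3*L - 4 no longer applies, and N = 3.
D = min(N, L) - 4  [with N=3, L=3]  = -1
Without intervention: N = -3*L - 4  [with L=3]  = -13; D = min(N, L) - 4  [with N=-13, L=3]  = -17.
Change = -1 − (-17) = 16.

16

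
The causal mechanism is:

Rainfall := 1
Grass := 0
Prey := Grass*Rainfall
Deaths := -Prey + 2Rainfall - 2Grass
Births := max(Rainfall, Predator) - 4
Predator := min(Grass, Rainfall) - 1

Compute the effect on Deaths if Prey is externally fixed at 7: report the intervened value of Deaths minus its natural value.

The intervention breaks the incoming arrows to Prey: Prey := Grass*Rainfall no longer applies, and Prey = 7.
Deaths = -Prey + 2Rainfall - 2Grass  [with Prey=7, Rainfall=1, Grass=0]  = -5
Without intervention: Prey = Grass*Rainfall  [with Grass=0, Rainfall=1]  = 0; Deaths = -Prey + 2Rainfall - 2Grass  [with Prey=0, Rainfall=1, Grass=0]  = 2.
Change = -5 − 2 = -7.

-7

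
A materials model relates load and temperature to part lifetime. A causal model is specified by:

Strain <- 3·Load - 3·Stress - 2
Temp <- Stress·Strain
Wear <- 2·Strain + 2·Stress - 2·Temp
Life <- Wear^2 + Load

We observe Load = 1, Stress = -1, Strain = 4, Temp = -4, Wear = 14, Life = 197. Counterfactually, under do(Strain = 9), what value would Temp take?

The intervention breaks the incoming arrows to Strain: Strain <- 3·Load - 3·Stress - 2 no longer applies, and Strain = 9.
Temp = Stress·Strain  [with Stress=-1, Strain=9]  = -9

-9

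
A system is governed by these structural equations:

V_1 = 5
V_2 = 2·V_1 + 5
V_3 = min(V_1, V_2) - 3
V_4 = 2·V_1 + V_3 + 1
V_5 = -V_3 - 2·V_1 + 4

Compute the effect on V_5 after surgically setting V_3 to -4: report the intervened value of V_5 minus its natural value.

6

do(V_3=-4) replaces the equation V_3 = min(V_1, V_2) - 3 with the constant V_3 = -4.
V_5 = -V_3 - 2·V_1 + 4  [with V_3=-4, V_1=5]  = -2
Without intervention: V_2 = 2·V_1 + 5  [with V_1=5]  = 15; V_3 = min(V_1, V_2) - 3  [with V_1=5, V_2=15]  = 2; V_5 = -V_3 - 2·V_1 + 4  [with V_3=2, V_1=5]  = -8.
Change = -2 − (-8) = 6.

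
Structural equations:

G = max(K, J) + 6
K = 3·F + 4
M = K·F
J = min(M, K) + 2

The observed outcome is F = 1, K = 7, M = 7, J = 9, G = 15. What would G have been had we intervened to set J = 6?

13

Intervening sets J = 6 and removes its equation (J = min(M, K) + 2).
K = 3·F + 4  [with F=1]  = 7
G = max(K, J) + 6  [with K=7, J=6]  = 13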